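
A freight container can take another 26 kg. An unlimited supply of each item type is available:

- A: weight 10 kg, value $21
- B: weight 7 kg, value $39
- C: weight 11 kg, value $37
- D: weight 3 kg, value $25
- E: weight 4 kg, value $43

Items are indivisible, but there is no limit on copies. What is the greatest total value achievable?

Best value-per-unit is E at 43/4; filling with it alone gives 6×43 = 258.
Optimal mix: 2×D + 5×E → weight 26, value 265.

$265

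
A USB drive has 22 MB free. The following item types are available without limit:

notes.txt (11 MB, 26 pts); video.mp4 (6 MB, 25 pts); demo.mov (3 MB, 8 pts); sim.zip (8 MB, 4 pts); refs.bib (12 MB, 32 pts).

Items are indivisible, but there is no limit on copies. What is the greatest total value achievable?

Best value-per-unit is video.mp4 at 25/6; filling with it alone gives 3×25 = 75.
Optimal mix: 3×video.mp4 + 1×demo.mov → size 21, value 83.

83 pts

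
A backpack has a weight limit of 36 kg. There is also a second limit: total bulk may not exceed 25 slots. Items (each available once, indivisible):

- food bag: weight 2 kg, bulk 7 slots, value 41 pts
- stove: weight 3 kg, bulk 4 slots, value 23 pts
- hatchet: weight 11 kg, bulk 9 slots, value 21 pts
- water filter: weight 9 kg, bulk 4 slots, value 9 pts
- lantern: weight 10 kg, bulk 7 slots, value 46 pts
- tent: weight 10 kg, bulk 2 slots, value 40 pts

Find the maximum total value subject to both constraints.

159 pts

Feasible sets respecting both limits:
- food bag+stove+water filter+lantern+tent: weight 34, bulk 24, value 159
- food bag+stove+lantern+tent: weight 25, bulk 20, value 150
- food bag+hatchet+lantern+tent: weight 33, bulk 25, value 148
- food bag+water filter+lantern+tent: weight 31, bulk 20, value 136
Best: 159 pts.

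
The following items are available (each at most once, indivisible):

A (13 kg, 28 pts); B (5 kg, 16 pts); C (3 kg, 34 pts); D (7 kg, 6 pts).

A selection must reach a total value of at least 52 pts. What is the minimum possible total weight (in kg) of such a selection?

Subsets with value ≥ 52, sorted by total weight:
- B+C+D: weight 15, value 56
- A+C: weight 16, value 62
Minimum weight: 15 kg.

15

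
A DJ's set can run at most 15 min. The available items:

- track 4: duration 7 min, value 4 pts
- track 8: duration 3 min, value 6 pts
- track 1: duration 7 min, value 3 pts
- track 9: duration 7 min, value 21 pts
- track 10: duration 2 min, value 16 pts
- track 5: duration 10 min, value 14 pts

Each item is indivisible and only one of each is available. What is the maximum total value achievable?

This is a 0/1 knapsack; check combinations near the capacity.
- track 8+track 9+track 10: duration 3+7+2=12, value 6+21+16=43
- track 9+track 10: duration 7+2=9, value 21+16=37
- track 8+track 10+track 5: duration 3+2+10=15, value 6+16+14=36
- track 10+track 5: duration 2+10=12, value 16+14=30
- track 8+track 9: duration 3+7=10, value 6+21=27
Best: 43 pts.

43 pts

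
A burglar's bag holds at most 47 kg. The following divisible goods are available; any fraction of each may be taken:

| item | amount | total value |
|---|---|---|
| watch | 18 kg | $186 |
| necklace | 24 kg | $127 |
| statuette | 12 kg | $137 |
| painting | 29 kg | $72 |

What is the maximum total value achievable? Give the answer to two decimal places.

Take in order of value per unit:
- statuette (137/12 per unit): all 12 → value 137, running total 137.00
- watch (186/18 per unit): all 18 → value 186, running total 323.00
- necklace (127/24 per unit): 17 of 24 → value 17×127/24 = 89.9583, running total 412.96
Total 412.96.

412.96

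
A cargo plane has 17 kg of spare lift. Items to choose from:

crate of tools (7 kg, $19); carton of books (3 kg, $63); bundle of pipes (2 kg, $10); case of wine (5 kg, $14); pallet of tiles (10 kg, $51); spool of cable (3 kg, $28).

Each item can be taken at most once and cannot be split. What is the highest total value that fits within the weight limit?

$142

Check high-value combinations within 17 kg:
- carton of books+pallet of tiles+spool of cable: weight 3+10+3=16, value 63+51+28=142
- carton of books+bundle of pipes+pallet of tiles: weight 3+2+10=15, value 63+10+51=124
- crate of tools+carton of books+bundle of pipes+spool of cable: weight 7+3+2+3=15, value 19+63+10+28=120
Best: $142.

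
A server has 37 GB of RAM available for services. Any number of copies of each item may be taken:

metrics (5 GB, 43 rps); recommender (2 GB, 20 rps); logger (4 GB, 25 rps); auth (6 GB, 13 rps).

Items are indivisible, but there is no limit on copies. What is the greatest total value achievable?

Best value-per-unit is recommender at 20/2; filling with it alone gives 18×20 = 360.
Optimal mix: 1×metrics + 16×recommender → memory 37, value 363.

363 rps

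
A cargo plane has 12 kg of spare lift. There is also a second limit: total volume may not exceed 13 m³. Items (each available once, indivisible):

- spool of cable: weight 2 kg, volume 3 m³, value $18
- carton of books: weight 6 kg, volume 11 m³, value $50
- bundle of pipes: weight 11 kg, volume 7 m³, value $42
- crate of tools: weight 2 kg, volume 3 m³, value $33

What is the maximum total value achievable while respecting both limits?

$51

Feasible sets respecting both limits:
- spool of cable+crate of tools: weight 4, volume 6, value 51
- carton of books: weight 6, volume 11, value 50
- bundle of pipes: weight 11, volume 7, value 42
- crate of tools: weight 2, volume 3, value 33
Best: $51.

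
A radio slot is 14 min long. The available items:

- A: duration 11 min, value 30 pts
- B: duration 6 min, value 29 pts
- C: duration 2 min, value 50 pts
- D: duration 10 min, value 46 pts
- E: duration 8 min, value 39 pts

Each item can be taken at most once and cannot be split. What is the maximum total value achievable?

Check high-value combinations within 14 min:
- C+D: duration 2+10=12, value 50+46=96
- C+E: duration 2+8=10, value 50+39=89
- A+C: duration 11+2=13, value 30+50=80
Best: 96 pts.

96 pts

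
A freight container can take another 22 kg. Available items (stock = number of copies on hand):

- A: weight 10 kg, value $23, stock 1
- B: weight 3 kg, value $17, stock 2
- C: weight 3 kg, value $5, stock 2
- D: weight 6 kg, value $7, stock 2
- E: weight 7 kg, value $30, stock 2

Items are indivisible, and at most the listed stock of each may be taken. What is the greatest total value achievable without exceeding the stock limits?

Top feasible selections:
- 2×B + 2×E: weight 20, value 94
- 1×B + 1×C + 2×E: weight 20, value 82
Best: $94.

$94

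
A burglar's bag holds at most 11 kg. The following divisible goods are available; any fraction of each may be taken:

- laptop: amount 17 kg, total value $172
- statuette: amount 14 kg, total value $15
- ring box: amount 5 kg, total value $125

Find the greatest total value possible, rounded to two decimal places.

Take in order of value per unit:
- ring box (125/5 per unit): all 5 → value 125, running total 125.00
- laptop (172/17 per unit): 6 of 17 → value 6×172/17 = 60.7059, running total 185.71
Total 185.71.

185.71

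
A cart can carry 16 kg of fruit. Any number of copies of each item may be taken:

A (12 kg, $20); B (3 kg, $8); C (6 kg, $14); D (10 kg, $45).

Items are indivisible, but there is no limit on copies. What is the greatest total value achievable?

$61

Best value-per-unit is D at 45/10; filling with it alone gives 1×45 = 45.
Optimal mix: 2×B + 1×D → weight 16, value 61.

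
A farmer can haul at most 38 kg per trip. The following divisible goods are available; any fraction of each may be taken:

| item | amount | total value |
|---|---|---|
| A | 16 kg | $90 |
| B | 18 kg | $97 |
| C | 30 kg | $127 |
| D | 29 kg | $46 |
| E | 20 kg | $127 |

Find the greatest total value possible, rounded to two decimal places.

Take in order of value per unit:
- E (127/20 per unit): all 20 → value 127, running total 127.00
- A (90/16 per unit): all 16 → value 90, running total 217.00
- B (97/18 per unit): 2 of 18 → value 2×97/18 = 10.7778, running total 227.78
Total 227.78.

227.78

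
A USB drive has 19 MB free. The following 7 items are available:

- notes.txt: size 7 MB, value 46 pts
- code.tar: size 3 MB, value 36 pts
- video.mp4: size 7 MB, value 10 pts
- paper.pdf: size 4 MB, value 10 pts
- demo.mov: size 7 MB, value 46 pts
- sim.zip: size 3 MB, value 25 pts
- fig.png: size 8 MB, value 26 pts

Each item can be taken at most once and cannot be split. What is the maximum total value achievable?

128 pts

Check high-value combinations within 19 MB:
- notes.txt+code.tar+demo.mov: size 7+3+7=17, value 46+36+46=128
- notes.txt+code.tar+paper.pdf+sim.zip: size 7+3+4+3=17, value 46+36+10+25=117
- notes.txt+demo.mov+sim.zip: size 7+7+3=17, value 46+46+25=117
- code.tar+paper.pdf+demo.mov+sim.zip: size 3+4+7+3=17, value 36+10+46+25=117
- notes.txt+code.tar+fig.png: size 7+3+8=18, value 46+36+26=108
Best: 128 pts.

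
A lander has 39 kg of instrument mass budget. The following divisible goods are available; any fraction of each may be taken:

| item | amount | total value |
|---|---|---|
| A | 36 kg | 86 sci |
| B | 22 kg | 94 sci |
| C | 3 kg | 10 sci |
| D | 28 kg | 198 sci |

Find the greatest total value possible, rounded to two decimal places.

Take in order of value per unit:
- D (198/28 per unit): all 28 → value 198, running total 198.00
- B (94/22 per unit): 11 of 22 → value 11×94/22 = 47.0000, running total 245.00
Total 245.00.

245.00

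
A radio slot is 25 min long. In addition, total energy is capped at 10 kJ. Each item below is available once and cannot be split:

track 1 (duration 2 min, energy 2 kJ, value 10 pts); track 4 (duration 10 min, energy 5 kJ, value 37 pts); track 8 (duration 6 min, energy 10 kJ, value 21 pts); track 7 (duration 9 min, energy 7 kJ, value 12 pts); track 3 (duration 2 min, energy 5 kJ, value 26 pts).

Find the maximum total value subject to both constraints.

Feasible sets respecting both limits:
- track 4+track 3: duration 12, energy 10, value 63
- track 1+track 4: duration 12, energy 7, value 47
- track 4: duration 10, energy 5, value 37
- track 1+track 3: duration 4, energy 7, value 36
Best: 63 pts.

63 pts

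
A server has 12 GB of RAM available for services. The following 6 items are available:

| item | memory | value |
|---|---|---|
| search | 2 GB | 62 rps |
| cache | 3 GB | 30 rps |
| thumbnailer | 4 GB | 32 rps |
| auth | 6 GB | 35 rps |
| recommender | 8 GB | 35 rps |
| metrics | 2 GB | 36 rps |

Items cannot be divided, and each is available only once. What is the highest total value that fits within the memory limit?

Check high-value combinations within 12 GB:
- search+cache+thumbnailer+metrics: memory 2+3+4+2=11, value 62+30+32+36=160
- search+auth+metrics: memory 2+6+2=10, value 62+35+36=133
- search+recommender+metrics: memory 2+8+2=12, value 62+35+36=133
Best: 160 rps.

160 rps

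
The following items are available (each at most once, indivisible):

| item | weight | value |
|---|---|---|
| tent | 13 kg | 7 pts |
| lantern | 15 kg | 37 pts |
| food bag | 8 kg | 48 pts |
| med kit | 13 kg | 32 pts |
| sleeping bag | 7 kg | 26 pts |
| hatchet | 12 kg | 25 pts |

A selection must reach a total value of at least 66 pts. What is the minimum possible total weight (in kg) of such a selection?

Subsets with value ≥ 66, sorted by total weight:
- food bag+sleeping bag: weight 15, value 74
- food bag+hatchet: weight 20, value 73
- food bag+med kit: weight 21, value 80
- lantern+food bag: weight 23, value 85
Minimum weight: 15 kg.

15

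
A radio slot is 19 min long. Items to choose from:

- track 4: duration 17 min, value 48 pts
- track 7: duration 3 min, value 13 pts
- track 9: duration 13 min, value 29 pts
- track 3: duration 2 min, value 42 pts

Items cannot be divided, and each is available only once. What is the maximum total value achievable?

Check high-value combinations within 19 min:
- track 4+track 3: duration 17+2=19, value 48+42=90
- track 7+track 9+track 3: duration 3+13+2=18, value 13+29+42=84
- track 9+track 3: duration 13+2=15, value 29+42=71
- track 7+track 3: duration 3+2=5, value 13+42=55
- track 4: duration 17, value 48
Best: 90 pts.

90 pts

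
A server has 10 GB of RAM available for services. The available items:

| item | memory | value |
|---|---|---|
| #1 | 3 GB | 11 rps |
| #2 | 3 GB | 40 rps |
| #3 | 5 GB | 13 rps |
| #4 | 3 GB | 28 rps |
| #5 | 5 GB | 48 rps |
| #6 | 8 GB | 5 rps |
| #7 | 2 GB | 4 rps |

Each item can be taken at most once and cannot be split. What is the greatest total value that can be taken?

92 rps

Check high-value combinations within 10 GB:
- #2+#5+#7: memory 3+5+2=10, value 40+48+4=92
- #2+#5: memory 3+5=8, value 40+48=88
- #4+#5+#7: memory 3+5+2=10, value 28+48+4=80
Best: 92 rps.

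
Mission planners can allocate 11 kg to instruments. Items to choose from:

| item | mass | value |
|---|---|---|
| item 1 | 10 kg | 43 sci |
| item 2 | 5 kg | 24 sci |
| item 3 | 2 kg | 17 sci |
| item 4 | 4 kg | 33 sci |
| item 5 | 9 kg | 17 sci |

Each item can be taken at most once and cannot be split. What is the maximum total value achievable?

Check high-value combinations within 11 kg:
- item 2+item 3+item 4: mass 5+2+4=11, value 24+17+33=74
- item 2+item 4: mass 5+4=9, value 24+33=57
- item 3+item 4: mass 2+4=6, value 17+33=50
- item 1: mass 10, value 43
Best: 74 sci.

74 sci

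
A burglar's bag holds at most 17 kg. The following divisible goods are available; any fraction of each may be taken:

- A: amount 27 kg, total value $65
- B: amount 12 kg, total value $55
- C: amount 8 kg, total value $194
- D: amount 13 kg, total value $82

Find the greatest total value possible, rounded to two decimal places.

250.77

Take in order of value per unit:
- C (194/8 per unit): all 8 → value 194, running total 194.00
- D (82/13 per unit): 9 of 13 → value 9×82/13 = 56.7692, running total 250.77
Total 250.77.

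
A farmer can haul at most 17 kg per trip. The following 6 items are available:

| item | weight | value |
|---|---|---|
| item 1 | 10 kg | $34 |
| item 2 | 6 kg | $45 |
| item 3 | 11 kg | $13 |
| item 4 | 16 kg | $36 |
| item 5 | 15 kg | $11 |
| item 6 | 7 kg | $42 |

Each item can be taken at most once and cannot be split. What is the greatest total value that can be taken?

$87

Check high-value combinations within 17 kg:
- item 2+item 6: weight 6+7=13, value 45+42=87
- item 1+item 2: weight 10+6=16, value 34+45=79
- item 1+item 6: weight 10+7=17, value 34+42=76
- item 2+item 3: weight 6+11=17, value 45+13=58
- item 2: weight 6, value 45
Best: $87.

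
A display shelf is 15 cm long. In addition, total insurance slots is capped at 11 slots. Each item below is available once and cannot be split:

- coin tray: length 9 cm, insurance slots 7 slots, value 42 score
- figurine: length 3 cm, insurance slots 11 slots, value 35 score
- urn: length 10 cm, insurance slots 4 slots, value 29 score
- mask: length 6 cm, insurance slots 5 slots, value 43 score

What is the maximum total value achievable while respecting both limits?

Feasible sets respecting both limits:
- mask: length 6, insurance slots 5, value 43
- coin tray: length 9, insurance slots 7, value 42
- figurine: length 3, insurance slots 11, value 35
- urn: length 10, insurance slots 4, value 29
Best: 43 score.

43 score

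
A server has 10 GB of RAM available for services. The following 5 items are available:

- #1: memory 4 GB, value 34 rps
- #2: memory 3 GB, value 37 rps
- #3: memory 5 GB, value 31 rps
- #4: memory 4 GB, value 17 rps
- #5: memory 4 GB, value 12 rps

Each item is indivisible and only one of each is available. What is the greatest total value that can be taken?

This is a 0/1 knapsack; check combinations near the capacity.
- #1+#2: memory 4+3=7, value 34+37=71
- #2+#3: memory 3+5=8, value 37+31=68
- #1+#3: memory 4+5=9, value 34+31=65
- #2+#4: memory 3+4=7, value 37+17=54
Best: 71 rps.

71 rps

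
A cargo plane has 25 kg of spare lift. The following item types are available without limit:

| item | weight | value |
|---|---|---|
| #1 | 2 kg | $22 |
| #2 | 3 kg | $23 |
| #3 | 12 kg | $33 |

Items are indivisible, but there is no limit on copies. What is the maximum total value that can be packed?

Best value-per-unit is #1 at 22/2; filling with it alone gives 12×22 = 264.
Optimal mix: 11×#1 + 1×#2 → weight 25, value 265.

$265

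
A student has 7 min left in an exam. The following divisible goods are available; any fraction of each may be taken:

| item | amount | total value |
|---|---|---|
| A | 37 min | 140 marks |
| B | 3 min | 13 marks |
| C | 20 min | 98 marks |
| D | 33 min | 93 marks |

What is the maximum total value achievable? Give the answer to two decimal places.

Take in order of value per unit:
- C (98/20 per unit): 7 of 20 → value 7×98/20 = 34.3000, running total 34.30
Total 34.30.

34.30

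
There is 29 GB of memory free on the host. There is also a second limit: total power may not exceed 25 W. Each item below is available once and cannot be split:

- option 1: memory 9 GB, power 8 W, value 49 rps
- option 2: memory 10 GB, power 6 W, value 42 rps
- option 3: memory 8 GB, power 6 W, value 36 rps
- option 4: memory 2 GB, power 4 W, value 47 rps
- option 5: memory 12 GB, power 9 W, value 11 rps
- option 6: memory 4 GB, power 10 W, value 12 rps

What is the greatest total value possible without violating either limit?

174 rps

Feasible sets respecting both limits:
- option 1+option 2+option 3+option 4: memory 29, power 24, value 174
- option 1+option 2+option 4: memory 21, power 18, value 138
- option 1+option 3+option 4: memory 19, power 18, value 132
- option 1+option 2+option 3: memory 27, power 20, value 127
Best: 174 rps.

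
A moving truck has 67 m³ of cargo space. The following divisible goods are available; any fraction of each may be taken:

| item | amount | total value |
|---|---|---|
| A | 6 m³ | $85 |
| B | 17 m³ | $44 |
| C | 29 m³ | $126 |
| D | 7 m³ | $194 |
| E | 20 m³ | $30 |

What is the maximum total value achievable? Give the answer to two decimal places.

Take in order of value per unit:
- D (194/7 per unit): all 7 → value 194, running total 194.00
- A (85/6 per unit): all 6 → value 85, running total 279.00
- C (126/29 per unit): all 29 → value 126, running total 405.00
- B (44/17 per unit): all 17 → value 44, running total 449.00
- E (30/20 per unit): 8 of 20 → value 8×30/20 = 12.0000, running total 461.00
Total 461.00.

461.00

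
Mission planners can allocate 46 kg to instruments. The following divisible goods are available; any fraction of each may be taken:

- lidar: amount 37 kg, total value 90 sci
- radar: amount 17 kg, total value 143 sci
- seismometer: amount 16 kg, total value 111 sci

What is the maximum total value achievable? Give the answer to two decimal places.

Take in order of value per unit:
- radar (143/17 per unit): all 17 → value 143, running total 143.00
- seismometer (111/16 per unit): all 16 → value 111, running total 254.00
- lidar (90/37 per unit): 13 of 37 → value 13×90/37 = 31.6216, running total 285.62
Total 285.62.

285.62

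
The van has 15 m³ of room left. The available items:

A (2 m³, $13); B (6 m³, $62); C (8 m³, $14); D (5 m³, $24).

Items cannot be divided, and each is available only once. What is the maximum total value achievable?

$99

Check high-value combinations within 15 m³:
- A+B+D: volume 2+6+5=13, value 13+62+24=99
- B+D: volume 6+5=11, value 62+24=86
- B+C: volume 6+8=14, value 62+14=76
- A+B: volume 2+6=8, value 13+62=75
Best: $99.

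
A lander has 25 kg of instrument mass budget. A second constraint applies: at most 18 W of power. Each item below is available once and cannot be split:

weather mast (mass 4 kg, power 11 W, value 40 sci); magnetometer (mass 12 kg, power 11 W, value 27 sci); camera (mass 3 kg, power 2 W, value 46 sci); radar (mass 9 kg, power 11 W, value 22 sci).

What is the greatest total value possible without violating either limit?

Feasible sets respecting both limits:
- weather mast+camera: mass 7, power 13, value 86
- magnetometer+camera: mass 15, power 13, value 73
- camera+radar: mass 12, power 13, value 68
Best: 86 sci.

86 sci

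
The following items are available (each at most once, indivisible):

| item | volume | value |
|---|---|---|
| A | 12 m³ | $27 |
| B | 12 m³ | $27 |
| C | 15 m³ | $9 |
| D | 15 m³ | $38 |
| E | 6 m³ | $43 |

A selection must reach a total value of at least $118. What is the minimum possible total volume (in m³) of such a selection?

45

Subsets with value ≥ 118, sorted by total volume:
- A+B+D+E: volume 45, value 135
- A+B+C+D+E: volume 60, value 144
Minimum volume: 45 m³.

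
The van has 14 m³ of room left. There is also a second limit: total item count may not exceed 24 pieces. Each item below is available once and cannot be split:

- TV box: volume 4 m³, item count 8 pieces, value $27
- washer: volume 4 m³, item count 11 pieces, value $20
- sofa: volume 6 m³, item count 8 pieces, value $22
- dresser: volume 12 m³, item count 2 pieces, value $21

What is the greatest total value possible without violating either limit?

$49

Feasible sets respecting both limits:
- TV box+sofa: volume 10, item count 16, value 49
- TV box+washer: volume 8, item count 19, value 47
- washer+sofa: volume 10, item count 19, value 42
- TV box: volume 4, item count 8, value 27
Best: $49.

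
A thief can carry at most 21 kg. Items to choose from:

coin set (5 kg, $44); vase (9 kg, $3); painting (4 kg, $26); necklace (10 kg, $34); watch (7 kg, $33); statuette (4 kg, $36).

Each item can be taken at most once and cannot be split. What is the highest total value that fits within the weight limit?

Check high-value combinations within 21 kg:
- coin set+painting+watch+statuette: weight 5+4+7+4=20, value 44+26+33+36=139
- coin set+necklace+statuette: weight 5+10+4=19, value 44+34+36=114
- coin set+watch+statuette: weight 5+7+4=16, value 44+33+36=113
Best: $139.

$139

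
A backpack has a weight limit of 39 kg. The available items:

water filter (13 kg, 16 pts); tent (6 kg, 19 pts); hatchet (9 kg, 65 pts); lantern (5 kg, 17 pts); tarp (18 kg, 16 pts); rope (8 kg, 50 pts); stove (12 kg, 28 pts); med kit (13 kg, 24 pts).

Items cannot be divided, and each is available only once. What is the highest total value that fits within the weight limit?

Check high-value combinations within 39 kg:
- tent+hatchet+rope+stove: weight 6+9+8+12=35, value 19+65+50+28=162
- hatchet+lantern+rope+stove: weight 9+5+8+12=34, value 65+17+50+28=160
- tent+hatchet+rope+med kit: weight 6+9+8+13=36, value 19+65+50+24=158
Best: 162 pts.

162 pts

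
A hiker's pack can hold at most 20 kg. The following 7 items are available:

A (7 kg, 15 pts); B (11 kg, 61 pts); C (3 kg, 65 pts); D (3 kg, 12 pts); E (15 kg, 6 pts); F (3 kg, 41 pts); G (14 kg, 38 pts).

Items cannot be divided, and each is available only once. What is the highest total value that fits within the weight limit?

Check high-value combinations within 20 kg:
- B+C+D+F: weight 11+3+3+3=20, value 61+65+12+41=179
- B+C+F: weight 11+3+3=17, value 61+65+41=167
- C+F+G: weight 3+3+14=20, value 65+41+38=144
- B+C+D: weight 11+3+3=17, value 61+65+12=138
- A+C+D+F: weight 7+3+3+3=16, value 15+65+12+41=133
Best: 179 pts.

179 pts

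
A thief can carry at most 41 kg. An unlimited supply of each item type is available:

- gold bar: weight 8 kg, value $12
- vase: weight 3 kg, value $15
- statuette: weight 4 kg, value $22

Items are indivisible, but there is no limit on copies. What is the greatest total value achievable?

$221

Best value-per-unit is statuette at 22/4; filling with it alone gives 10×22 = 220.
Optimal mix: 3×vase + 8×statuette → weight 41, value 221.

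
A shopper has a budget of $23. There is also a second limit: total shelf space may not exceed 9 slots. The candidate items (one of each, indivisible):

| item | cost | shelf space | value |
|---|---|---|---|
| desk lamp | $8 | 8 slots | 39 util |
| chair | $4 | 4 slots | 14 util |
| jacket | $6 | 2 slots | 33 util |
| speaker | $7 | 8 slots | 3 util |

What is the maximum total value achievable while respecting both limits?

Feasible sets respecting both limits:
- chair+jacket: cost 10, shelf space 6, value 47
- desk lamp: cost 8, shelf space 8, value 39
- jacket: cost 6, shelf space 2, value 33
- chair: cost 4, shelf space 4, value 14
Best: 47 util.

47 util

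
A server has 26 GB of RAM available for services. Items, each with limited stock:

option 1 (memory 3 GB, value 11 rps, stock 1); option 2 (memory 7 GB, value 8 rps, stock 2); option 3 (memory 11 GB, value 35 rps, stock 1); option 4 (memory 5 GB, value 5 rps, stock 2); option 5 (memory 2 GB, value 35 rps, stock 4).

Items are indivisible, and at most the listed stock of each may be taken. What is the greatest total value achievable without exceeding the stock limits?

Best selections within memory 26 and stock limits:
- 1×option 1 + 1×option 3 + 4×option 5: memory 22, value 186
- 1×option 2 + 1×option 3 + 4×option 5: memory 26, value 183
- 1×option 3 + 1×option 4 + 4×option 5: memory 24, value 180
Best: 186 rps.

186 rps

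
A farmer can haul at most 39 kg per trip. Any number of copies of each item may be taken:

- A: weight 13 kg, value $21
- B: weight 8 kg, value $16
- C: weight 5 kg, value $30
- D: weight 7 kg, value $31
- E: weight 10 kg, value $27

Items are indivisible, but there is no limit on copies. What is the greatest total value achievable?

Best value-per-unit is C at 30/5; filling with it alone gives 7×30 = 210.
Optimal mix: 5×C + 2×D → weight 39, value 212.

$212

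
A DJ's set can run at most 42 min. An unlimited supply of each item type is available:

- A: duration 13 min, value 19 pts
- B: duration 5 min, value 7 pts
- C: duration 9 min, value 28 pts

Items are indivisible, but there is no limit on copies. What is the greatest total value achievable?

Best value-per-unit is C at 28/9; filling with it alone gives 4×28 = 112.
Optimal mix: 1×B + 4×C → duration 41, value 119.

119 pts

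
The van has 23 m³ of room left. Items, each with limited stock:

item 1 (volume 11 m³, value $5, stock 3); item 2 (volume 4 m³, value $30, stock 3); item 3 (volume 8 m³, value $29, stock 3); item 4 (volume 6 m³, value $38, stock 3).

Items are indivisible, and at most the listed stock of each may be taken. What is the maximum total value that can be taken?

$144

Best selections within volume 23 and stock limits:
- 1×item 2 + 3×item 4: volume 22, value 144
- 2×item 2 + 2×item 4: volume 20, value 136
- 3×item 2 + 1×item 4: volume 18, value 128
Best: $144.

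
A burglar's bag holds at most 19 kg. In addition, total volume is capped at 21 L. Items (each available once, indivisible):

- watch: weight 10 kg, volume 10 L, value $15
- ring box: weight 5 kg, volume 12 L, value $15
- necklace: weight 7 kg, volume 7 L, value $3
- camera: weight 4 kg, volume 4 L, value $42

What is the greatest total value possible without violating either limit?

Feasible sets respecting both limits:
- watch+camera: weight 14, volume 14, value 57
- ring box+camera: weight 9, volume 16, value 57
- necklace+camera: weight 11, volume 11, value 45
Best: $57.

$57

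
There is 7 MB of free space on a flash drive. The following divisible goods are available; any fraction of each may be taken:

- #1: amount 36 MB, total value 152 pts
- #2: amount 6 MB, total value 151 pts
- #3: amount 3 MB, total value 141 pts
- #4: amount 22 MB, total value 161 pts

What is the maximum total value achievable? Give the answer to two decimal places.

Take in order of value per unit:
- #3 (141/3 per unit): all 3 → value 141, running total 141.00
- #2 (151/6 per unit): 4 of 6 → value 4×151/6 = 100.6667, running total 241.67
Total 241.67.

241.67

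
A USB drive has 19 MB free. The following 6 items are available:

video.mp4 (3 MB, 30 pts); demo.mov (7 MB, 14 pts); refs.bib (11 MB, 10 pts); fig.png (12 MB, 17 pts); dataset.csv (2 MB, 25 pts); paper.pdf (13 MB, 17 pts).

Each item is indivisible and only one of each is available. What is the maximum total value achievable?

72 pts

Check high-value combinations within 19 MB:
- video.mp4+fig.png+dataset.csv: size 3+12+2=17, value 30+17+25=72
- video.mp4+dataset.csv+paper.pdf: size 3+2+13=18, value 30+25+17=72
- video.mp4+demo.mov+dataset.csv: size 3+7+2=12, value 30+14+25=69
- video.mp4+refs.bib+dataset.csv: size 3+11+2=16, value 30+10+25=65
- video.mp4+dataset.csv: size 3+2=5, value 30+25=55
Best: 72 pts.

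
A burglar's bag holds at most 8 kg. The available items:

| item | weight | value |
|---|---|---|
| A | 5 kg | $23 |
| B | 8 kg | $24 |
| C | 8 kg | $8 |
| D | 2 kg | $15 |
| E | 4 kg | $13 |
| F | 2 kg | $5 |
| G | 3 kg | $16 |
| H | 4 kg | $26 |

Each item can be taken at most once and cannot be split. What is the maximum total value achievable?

$46

Check high-value combinations within 8 kg:
- D+F+H: weight 2+2+4=8, value 15+5+26=46
- G+H: weight 3+4=7, value 16+26=42
- D+H: weight 2+4=6, value 15+26=41
Best: $46.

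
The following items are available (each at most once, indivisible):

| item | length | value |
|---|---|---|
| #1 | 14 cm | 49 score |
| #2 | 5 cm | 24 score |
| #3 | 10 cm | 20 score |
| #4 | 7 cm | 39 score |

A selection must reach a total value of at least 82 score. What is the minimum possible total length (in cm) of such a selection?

Subsets with value ≥ 82, sorted by total length:
- #1+#4: length 21, value 88
- #2+#3+#4: length 22, value 83
- #1+#2+#4: length 26, value 112
Minimum length: 21 cm.

21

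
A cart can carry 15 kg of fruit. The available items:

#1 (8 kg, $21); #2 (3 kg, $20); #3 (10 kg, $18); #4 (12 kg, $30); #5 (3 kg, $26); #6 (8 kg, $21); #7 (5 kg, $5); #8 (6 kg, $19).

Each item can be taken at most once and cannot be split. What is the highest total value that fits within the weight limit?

Check high-value combinations within 15 kg:
- #1+#2+#5: weight 8+3+3=14, value 21+20+26=67
- #2+#5+#6: weight 3+3+8=14, value 20+26+21=67
- #2+#5+#8: weight 3+3+6=12, value 20+26+19=65
- #4+#5: weight 12+3=15, value 30+26=56
- #2+#5+#7: weight 3+3+5=11, value 20+26+5=51
Best: $67.

$67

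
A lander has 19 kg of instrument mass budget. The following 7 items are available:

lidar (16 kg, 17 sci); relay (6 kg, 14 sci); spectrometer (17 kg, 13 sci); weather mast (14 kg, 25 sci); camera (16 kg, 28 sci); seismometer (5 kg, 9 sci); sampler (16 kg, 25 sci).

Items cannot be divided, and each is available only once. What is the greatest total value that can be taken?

34 sci

Check high-value combinations within 19 kg:
- weather mast+seismometer: mass 14+5=19, value 25+9=34
- camera: mass 16, value 28
- weather mast: mass 14, value 25
Best: 34 sci.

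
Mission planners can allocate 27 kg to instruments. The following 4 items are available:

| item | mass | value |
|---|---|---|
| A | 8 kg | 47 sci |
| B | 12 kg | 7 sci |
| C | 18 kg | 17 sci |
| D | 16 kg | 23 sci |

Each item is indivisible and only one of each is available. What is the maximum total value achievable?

Check high-value combinations within 27 kg:
- A+D: mass 8+16=24, value 47+23=70
- A+C: mass 8+18=26, value 47+17=64
- A+B: mass 8+12=20, value 47+7=54
Best: 70 sci.

70 sci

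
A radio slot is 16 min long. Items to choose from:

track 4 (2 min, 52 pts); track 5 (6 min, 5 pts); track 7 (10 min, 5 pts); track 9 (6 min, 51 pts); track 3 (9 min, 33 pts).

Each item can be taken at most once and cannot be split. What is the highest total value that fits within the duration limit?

108 pts

Check high-value combinations within 16 min:
- track 4+track 5+track 9: duration 2+6+6=14, value 52+5+51=108
- track 4+track 9: duration 2+6=8, value 52+51=103
- track 4+track 3: duration 2+9=11, value 52+33=85
- track 9+track 3: duration 6+9=15, value 51+33=84
- track 4+track 5: duration 2+6=8, value 52+5=57
Best: 108 pts.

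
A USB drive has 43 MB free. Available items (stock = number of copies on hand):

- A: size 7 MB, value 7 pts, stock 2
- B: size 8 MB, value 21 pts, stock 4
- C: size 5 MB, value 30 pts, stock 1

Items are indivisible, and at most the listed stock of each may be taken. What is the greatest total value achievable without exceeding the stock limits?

114 pts

Top feasible selections:
- 4×B + 1×C: size 37, value 114
- 2×A + 3×B + 1×C: size 43, value 107
- 1×A + 3×B + 1×C: size 36, value 100
- 3×B + 1×C: size 29, value 93
Best: 114 pts.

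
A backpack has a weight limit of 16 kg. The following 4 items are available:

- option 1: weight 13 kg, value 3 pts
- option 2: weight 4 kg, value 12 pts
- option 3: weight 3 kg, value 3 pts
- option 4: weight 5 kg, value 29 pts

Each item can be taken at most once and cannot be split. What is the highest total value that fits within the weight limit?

This is a 0/1 knapsack; check combinations near the capacity.
- option 2+option 3+option 4: weight 4+3+5=12, value 12+3+29=44
- option 2+option 4: weight 4+5=9, value 12+29=41
- option 3+option 4: weight 3+5=8, value 3+29=32
- option 4: weight 5, value 29
- option 2+option 3: weight 4+3=7, value 12+3=15
Best: 44 pts.

44 pts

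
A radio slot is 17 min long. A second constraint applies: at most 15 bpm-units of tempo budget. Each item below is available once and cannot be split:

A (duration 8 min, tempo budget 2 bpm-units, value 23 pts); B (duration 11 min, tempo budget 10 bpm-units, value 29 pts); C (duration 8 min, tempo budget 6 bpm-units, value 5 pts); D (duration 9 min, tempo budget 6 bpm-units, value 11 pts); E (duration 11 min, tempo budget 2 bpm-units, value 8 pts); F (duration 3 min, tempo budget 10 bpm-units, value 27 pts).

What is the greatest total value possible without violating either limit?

50 pts

Feasible sets respecting both limits:
- A+F: duration 11, tempo budget 12, value 50
- E+F: duration 14, tempo budget 12, value 35
- A+D: duration 17, tempo budget 8, value 34
Best: 50 pts.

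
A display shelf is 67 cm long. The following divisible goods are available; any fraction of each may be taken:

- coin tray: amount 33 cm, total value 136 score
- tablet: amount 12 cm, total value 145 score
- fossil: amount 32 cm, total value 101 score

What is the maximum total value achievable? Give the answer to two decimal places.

Take in order of value per unit:
- tablet (145/12 per unit): all 12 → value 145, running total 145.00
- coin tray (136/33 per unit): all 33 → value 136, running total 281.00
- fossil (101/32 per unit): 22 of 32 → value 22×101/32 = 69.4375, running total 350.44
Total 350.44.

350.44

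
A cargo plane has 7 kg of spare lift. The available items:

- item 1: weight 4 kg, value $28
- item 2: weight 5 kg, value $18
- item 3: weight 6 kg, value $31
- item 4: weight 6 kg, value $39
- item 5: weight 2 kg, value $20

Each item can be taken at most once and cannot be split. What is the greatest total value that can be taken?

$48

Check high-value combinations within 7 kg:
- item 1+item 5: weight 4+2=6, value 28+20=48
- item 4: weight 6, value 39
- item 2+item 5: weight 5+2=7, value 18+20=38
- item 3: weight 6, value 31
Best: $48.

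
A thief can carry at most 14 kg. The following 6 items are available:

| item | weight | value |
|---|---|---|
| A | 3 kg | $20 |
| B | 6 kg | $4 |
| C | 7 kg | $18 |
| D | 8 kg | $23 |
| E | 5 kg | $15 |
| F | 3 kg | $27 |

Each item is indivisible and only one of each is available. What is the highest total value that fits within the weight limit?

Check high-value combinations within 14 kg:
- A+D+F: weight 3+8+3=14, value 20+23+27=70
- A+C+F: weight 3+7+3=13, value 20+18+27=65
- A+E+F: weight 3+5+3=11, value 20+15+27=62
- A+B+F: weight 3+6+3=12, value 20+4+27=51
Best: $70.

$70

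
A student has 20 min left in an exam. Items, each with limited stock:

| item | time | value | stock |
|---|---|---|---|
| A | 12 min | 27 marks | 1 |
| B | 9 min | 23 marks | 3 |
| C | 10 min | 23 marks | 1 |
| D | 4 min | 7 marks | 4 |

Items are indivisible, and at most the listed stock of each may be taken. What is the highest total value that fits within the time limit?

Best selections within time 20 and stock limits:
- 2×B: time 18, value 46
- 1×B + 1×C: time 19, value 46
- 1×A + 2×D: time 20, value 41
Best: 46 marks.

46 marks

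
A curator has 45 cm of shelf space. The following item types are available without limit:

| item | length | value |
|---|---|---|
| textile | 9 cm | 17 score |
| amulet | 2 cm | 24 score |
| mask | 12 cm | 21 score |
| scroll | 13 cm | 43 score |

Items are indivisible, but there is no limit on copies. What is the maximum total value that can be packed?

Best value-per-unit is amulet at 24/2, and filling with it alone uses length 22×2=44. No mix of the others beats 22×24 = 528.

528 score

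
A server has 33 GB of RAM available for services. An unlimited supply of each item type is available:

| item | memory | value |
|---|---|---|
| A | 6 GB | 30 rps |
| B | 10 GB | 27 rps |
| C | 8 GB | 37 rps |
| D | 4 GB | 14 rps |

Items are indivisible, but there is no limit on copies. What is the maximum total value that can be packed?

157 rps

Best value-per-unit is A at 30/6; filling with it alone gives 5×30 = 150.
Optimal mix: 4×A + 1×C → memory 32, value 157.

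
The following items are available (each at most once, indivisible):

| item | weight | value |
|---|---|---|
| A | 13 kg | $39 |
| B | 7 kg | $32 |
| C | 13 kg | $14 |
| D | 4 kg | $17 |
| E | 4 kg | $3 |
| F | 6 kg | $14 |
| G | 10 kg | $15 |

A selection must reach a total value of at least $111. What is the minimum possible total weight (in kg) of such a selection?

40

Subsets with value ≥ 111, sorted by total weight:
- A+B+D+F+G: weight 40, value 117
- A+B+C+D+F: weight 43, value 116
- A+B+D+E+F+G: weight 44, value 120
- A+B+C+D+E+F: weight 47, value 119
Minimum weight: 40 kg.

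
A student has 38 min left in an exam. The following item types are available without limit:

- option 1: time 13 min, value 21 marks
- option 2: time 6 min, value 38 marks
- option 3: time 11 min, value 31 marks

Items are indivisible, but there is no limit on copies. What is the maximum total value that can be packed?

228 marks

Best value-per-unit is option 2 at 38/6, and filling with it alone uses time 6×6=36. No mix of the others beats 6×38 = 228.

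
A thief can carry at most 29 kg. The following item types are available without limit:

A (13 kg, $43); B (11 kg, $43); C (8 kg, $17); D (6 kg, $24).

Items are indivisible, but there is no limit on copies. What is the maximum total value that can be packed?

Best value-per-unit is D at 24/6; filling with it alone gives 4×24 = 96.
Optimal mix: 1×B + 3×D → weight 29, value 115.

$115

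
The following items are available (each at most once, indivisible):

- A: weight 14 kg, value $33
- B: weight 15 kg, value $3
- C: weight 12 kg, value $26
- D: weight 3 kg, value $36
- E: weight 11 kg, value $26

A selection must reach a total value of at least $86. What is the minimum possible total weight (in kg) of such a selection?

26

Subsets with value ≥ 86, sorted by total weight:
- C+D+E: weight 26, value 88
- A+D+E: weight 28, value 95
Minimum weight: 26 kg.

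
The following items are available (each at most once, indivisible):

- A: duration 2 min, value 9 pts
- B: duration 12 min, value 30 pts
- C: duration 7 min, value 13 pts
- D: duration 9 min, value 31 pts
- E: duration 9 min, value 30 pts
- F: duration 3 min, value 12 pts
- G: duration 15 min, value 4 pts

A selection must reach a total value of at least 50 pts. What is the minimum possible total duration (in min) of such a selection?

14

Subsets with value ≥ 50, sorted by total duration:
- A+D+F: duration 14, value 52
- A+E+F: duration 14, value 51
- A+B+F: duration 17, value 51
- D+E: duration 18, value 61
Minimum duration: 14 min.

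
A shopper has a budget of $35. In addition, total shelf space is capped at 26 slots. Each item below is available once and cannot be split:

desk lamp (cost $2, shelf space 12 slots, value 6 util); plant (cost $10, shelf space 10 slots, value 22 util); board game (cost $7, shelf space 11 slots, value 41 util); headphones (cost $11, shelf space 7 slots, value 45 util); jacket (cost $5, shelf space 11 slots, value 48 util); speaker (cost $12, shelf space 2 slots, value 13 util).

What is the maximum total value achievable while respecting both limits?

106 util

Feasible sets respecting both limits:
- headphones+jacket+speaker: cost 28, shelf space 20, value 106
- board game+jacket+speaker: cost 24, shelf space 24, value 102
- board game+headphones+speaker: cost 30, shelf space 20, value 99
- headphones+jacket: cost 16, shelf space 18, value 93
Best: 106 util.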